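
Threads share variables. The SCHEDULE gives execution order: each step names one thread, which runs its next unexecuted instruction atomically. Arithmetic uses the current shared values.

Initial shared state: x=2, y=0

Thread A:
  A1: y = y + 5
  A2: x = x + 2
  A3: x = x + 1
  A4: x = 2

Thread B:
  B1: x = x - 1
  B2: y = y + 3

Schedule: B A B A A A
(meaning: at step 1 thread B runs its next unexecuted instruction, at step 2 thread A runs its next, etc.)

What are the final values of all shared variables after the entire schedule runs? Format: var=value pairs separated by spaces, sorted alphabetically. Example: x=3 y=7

Step 1: thread B executes B1 (x = x - 1). Shared: x=1 y=0. PCs: A@0 B@1
Step 2: thread A executes A1 (y = y + 5). Shared: x=1 y=5. PCs: A@1 B@1
Step 3: thread B executes B2 (y = y + 3). Shared: x=1 y=8. PCs: A@1 B@2
Step 4: thread A executes A2 (x = x + 2). Shared: x=3 y=8. PCs: A@2 B@2
Step 5: thread A executes A3 (x = x + 1). Shared: x=4 y=8. PCs: A@3 B@2
Step 6: thread A executes A4 (x = 2). Shared: x=2 y=8. PCs: A@4 B@2

Answer: x=2 y=8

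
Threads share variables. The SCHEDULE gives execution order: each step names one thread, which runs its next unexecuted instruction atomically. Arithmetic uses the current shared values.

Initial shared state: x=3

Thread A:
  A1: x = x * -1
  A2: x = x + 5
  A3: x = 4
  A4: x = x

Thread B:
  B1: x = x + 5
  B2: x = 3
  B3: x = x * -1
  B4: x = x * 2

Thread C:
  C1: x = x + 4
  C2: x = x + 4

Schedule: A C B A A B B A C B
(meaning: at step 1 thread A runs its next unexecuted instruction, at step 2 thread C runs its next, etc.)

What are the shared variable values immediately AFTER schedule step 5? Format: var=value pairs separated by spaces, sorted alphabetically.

Step 1: thread A executes A1 (x = x * -1). Shared: x=-3. PCs: A@1 B@0 C@0
Step 2: thread C executes C1 (x = x + 4). Shared: x=1. PCs: A@1 B@0 C@1
Step 3: thread B executes B1 (x = x + 5). Shared: x=6. PCs: A@1 B@1 C@1
Step 4: thread A executes A2 (x = x + 5). Shared: x=11. PCs: A@2 B@1 C@1
Step 5: thread A executes A3 (x = 4). Shared: x=4. PCs: A@3 B@1 C@1

Answer: x=4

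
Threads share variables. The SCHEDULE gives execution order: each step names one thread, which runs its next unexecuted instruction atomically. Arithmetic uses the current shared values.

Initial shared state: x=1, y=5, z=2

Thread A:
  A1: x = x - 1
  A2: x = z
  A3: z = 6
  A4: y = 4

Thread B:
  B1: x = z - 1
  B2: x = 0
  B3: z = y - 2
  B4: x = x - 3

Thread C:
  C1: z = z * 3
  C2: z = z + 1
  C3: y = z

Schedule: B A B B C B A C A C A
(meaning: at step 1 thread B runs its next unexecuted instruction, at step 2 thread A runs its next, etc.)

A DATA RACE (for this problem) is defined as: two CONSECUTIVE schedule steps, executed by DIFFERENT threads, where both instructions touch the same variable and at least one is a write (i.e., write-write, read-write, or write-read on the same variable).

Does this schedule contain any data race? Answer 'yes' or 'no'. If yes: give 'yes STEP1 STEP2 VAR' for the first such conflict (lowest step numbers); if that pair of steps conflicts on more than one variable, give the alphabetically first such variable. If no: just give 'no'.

Answer: yes 1 2 x

Derivation:
Steps 1,2: B(x = z - 1) vs A(x = x - 1). RACE on x (W-W).
Steps 2,3: A(x = x - 1) vs B(x = 0). RACE on x (W-W).
Steps 3,4: same thread (B). No race.
Steps 4,5: B(z = y - 2) vs C(z = z * 3). RACE on z (W-W).
Steps 5,6: C(r=z,w=z) vs B(r=x,w=x). No conflict.
Steps 6,7: B(x = x - 3) vs A(x = z). RACE on x (W-W).
Steps 7,8: A(x = z) vs C(z = z + 1). RACE on z (R-W).
Steps 8,9: C(z = z + 1) vs A(z = 6). RACE on z (W-W).
Steps 9,10: A(z = 6) vs C(y = z). RACE on z (W-R).
Steps 10,11: C(y = z) vs A(y = 4). RACE on y (W-W).
First conflict at steps 1,2.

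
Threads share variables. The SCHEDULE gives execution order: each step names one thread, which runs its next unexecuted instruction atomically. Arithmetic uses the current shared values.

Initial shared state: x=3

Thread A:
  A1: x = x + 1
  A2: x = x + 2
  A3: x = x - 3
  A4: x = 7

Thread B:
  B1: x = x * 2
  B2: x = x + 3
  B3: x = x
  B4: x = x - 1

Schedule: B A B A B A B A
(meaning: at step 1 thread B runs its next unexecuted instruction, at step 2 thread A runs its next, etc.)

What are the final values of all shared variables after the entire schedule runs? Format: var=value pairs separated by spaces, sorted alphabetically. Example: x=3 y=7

Step 1: thread B executes B1 (x = x * 2). Shared: x=6. PCs: A@0 B@1
Step 2: thread A executes A1 (x = x + 1). Shared: x=7. PCs: A@1 B@1
Step 3: thread B executes B2 (x = x + 3). Shared: x=10. PCs: A@1 B@2
Step 4: thread A executes A2 (x = x + 2). Shared: x=12. PCs: A@2 B@2
Step 5: thread B executes B3 (x = x). Shared: x=12. PCs: A@2 B@3
Step 6: thread A executes A3 (x = x - 3). Shared: x=9. PCs: A@3 B@3
Step 7: thread B executes B4 (x = x - 1). Shared: x=8. PCs: A@3 B@4
Step 8: thread A executes A4 (x = 7). Shared: x=7. PCs: A@4 B@4

Answer: x=7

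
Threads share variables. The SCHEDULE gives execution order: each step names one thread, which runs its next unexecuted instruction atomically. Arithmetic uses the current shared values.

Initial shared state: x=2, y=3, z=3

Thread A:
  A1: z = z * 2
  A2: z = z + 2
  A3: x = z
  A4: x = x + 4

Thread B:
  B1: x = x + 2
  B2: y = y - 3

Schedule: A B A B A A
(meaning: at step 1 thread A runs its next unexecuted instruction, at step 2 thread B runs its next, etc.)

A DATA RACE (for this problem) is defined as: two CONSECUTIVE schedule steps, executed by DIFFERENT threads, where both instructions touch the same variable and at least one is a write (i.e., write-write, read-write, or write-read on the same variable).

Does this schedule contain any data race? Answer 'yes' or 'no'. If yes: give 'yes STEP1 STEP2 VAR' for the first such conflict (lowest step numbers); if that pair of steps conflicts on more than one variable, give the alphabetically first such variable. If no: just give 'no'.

Steps 1,2: A(r=z,w=z) vs B(r=x,w=x). No conflict.
Steps 2,3: B(r=x,w=x) vs A(r=z,w=z). No conflict.
Steps 3,4: A(r=z,w=z) vs B(r=y,w=y). No conflict.
Steps 4,5: B(r=y,w=y) vs A(r=z,w=x). No conflict.
Steps 5,6: same thread (A). No race.

Answer: no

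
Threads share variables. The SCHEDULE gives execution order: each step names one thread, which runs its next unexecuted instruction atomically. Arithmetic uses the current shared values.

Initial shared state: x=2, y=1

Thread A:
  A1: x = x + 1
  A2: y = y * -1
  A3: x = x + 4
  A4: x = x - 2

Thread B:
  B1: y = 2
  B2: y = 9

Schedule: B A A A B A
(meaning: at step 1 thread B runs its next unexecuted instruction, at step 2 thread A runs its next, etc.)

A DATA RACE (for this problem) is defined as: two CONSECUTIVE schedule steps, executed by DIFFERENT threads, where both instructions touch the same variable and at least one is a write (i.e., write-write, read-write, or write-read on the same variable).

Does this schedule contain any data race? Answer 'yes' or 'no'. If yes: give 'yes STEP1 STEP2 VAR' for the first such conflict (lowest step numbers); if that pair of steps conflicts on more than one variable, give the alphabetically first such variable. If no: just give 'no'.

Steps 1,2: B(r=-,w=y) vs A(r=x,w=x). No conflict.
Steps 2,3: same thread (A). No race.
Steps 3,4: same thread (A). No race.
Steps 4,5: A(r=x,w=x) vs B(r=-,w=y). No conflict.
Steps 5,6: B(r=-,w=y) vs A(r=x,w=x). No conflict.

Answer: no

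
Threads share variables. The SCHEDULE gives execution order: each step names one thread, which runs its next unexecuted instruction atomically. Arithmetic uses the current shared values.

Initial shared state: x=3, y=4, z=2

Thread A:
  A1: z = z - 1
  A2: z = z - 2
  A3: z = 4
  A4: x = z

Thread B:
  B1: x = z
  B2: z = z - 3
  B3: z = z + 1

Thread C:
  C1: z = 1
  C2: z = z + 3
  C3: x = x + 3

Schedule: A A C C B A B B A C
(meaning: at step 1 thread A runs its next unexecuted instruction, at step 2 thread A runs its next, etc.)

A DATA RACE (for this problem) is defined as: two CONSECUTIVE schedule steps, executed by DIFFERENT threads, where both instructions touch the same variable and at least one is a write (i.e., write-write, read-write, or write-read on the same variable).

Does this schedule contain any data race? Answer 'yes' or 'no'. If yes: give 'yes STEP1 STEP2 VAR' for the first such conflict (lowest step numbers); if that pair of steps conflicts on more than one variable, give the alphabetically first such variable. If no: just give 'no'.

Answer: yes 2 3 z

Derivation:
Steps 1,2: same thread (A). No race.
Steps 2,3: A(z = z - 2) vs C(z = 1). RACE on z (W-W).
Steps 3,4: same thread (C). No race.
Steps 4,5: C(z = z + 3) vs B(x = z). RACE on z (W-R).
Steps 5,6: B(x = z) vs A(z = 4). RACE on z (R-W).
Steps 6,7: A(z = 4) vs B(z = z - 3). RACE on z (W-W).
Steps 7,8: same thread (B). No race.
Steps 8,9: B(z = z + 1) vs A(x = z). RACE on z (W-R).
Steps 9,10: A(x = z) vs C(x = x + 3). RACE on x (W-W).
First conflict at steps 2,3.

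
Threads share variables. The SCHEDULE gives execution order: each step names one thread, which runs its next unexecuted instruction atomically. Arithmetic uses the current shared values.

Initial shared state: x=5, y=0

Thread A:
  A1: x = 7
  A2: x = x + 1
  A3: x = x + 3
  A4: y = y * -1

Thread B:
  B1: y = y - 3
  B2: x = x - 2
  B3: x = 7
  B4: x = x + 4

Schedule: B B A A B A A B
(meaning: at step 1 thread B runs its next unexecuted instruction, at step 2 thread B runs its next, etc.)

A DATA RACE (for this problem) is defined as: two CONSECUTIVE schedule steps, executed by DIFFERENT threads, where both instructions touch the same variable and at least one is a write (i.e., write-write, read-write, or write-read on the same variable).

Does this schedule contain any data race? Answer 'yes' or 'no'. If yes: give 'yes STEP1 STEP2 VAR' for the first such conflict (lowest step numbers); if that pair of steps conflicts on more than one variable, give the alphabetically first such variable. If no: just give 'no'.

Steps 1,2: same thread (B). No race.
Steps 2,3: B(x = x - 2) vs A(x = 7). RACE on x (W-W).
Steps 3,4: same thread (A). No race.
Steps 4,5: A(x = x + 1) vs B(x = 7). RACE on x (W-W).
Steps 5,6: B(x = 7) vs A(x = x + 3). RACE on x (W-W).
Steps 6,7: same thread (A). No race.
Steps 7,8: A(r=y,w=y) vs B(r=x,w=x). No conflict.
First conflict at steps 2,3.

Answer: yes 2 3 x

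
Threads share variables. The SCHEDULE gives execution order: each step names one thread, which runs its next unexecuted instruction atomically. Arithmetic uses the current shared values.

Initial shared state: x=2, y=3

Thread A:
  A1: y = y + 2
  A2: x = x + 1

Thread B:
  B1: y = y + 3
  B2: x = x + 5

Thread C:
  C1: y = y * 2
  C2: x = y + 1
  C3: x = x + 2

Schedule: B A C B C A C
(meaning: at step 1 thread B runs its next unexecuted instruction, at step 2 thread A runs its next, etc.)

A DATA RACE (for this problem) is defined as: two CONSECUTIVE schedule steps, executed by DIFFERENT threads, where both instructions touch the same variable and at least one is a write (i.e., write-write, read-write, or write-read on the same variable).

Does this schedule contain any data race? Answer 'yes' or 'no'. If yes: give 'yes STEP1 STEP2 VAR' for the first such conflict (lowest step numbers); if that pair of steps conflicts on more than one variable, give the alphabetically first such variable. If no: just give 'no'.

Steps 1,2: B(y = y + 3) vs A(y = y + 2). RACE on y (W-W).
Steps 2,3: A(y = y + 2) vs C(y = y * 2). RACE on y (W-W).
Steps 3,4: C(r=y,w=y) vs B(r=x,w=x). No conflict.
Steps 4,5: B(x = x + 5) vs C(x = y + 1). RACE on x (W-W).
Steps 5,6: C(x = y + 1) vs A(x = x + 1). RACE on x (W-W).
Steps 6,7: A(x = x + 1) vs C(x = x + 2). RACE on x (W-W).
First conflict at steps 1,2.

Answer: yes 1 2 y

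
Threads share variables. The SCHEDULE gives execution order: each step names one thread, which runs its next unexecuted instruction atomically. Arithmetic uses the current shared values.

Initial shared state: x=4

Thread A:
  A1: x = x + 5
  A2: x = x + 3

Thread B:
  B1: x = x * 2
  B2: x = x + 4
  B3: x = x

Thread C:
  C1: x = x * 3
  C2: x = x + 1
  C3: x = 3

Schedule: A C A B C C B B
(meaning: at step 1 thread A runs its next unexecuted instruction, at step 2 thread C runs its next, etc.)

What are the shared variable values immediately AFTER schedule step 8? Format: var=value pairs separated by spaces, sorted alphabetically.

Answer: x=7

Derivation:
Step 1: thread A executes A1 (x = x + 5). Shared: x=9. PCs: A@1 B@0 C@0
Step 2: thread C executes C1 (x = x * 3). Shared: x=27. PCs: A@1 B@0 C@1
Step 3: thread A executes A2 (x = x + 3). Shared: x=30. PCs: A@2 B@0 C@1
Step 4: thread B executes B1 (x = x * 2). Shared: x=60. PCs: A@2 B@1 C@1
Step 5: thread C executes C2 (x = x + 1). Shared: x=61. PCs: A@2 B@1 C@2
Step 6: thread C executes C3 (x = 3). Shared: x=3. PCs: A@2 B@1 C@3
Step 7: thread B executes B2 (x = x + 4). Shared: x=7. PCs: A@2 B@2 C@3
Step 8: thread B executes B3 (x = x). Shared: x=7. PCs: A@2 B@3 C@3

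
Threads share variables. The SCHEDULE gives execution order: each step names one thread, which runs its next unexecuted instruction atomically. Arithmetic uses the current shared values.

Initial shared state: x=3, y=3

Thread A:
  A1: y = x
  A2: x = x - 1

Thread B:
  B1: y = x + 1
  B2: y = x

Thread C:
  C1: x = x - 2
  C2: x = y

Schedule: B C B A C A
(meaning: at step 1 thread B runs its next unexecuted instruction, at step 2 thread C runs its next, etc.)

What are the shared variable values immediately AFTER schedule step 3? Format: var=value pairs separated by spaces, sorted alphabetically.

Answer: x=1 y=1

Derivation:
Step 1: thread B executes B1 (y = x + 1). Shared: x=3 y=4. PCs: A@0 B@1 C@0
Step 2: thread C executes C1 (x = x - 2). Shared: x=1 y=4. PCs: A@0 B@1 C@1
Step 3: thread B executes B2 (y = x). Shared: x=1 y=1. PCs: A@0 B@2 C@1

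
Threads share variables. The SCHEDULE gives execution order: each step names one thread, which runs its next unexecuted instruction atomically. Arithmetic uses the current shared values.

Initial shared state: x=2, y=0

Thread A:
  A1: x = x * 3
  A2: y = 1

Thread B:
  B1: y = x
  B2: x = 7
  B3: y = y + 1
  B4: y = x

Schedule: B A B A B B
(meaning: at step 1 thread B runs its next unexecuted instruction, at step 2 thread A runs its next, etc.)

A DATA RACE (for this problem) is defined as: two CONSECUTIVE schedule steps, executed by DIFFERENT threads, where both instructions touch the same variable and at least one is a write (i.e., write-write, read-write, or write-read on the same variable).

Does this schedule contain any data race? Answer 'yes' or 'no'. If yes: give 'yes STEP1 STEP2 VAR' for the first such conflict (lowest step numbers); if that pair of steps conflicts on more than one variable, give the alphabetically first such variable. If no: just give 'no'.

Steps 1,2: B(y = x) vs A(x = x * 3). RACE on x (R-W).
Steps 2,3: A(x = x * 3) vs B(x = 7). RACE on x (W-W).
Steps 3,4: B(r=-,w=x) vs A(r=-,w=y). No conflict.
Steps 4,5: A(y = 1) vs B(y = y + 1). RACE on y (W-W).
Steps 5,6: same thread (B). No race.
First conflict at steps 1,2.

Answer: yes 1 2 x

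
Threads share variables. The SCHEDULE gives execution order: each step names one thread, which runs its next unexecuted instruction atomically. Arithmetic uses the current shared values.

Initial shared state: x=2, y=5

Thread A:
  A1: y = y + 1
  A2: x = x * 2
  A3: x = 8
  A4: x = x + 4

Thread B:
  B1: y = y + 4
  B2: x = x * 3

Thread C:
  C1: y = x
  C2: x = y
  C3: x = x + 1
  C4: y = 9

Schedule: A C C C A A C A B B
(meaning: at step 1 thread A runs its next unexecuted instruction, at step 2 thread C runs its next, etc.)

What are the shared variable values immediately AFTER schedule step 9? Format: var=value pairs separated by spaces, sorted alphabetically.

Step 1: thread A executes A1 (y = y + 1). Shared: x=2 y=6. PCs: A@1 B@0 C@0
Step 2: thread C executes C1 (y = x). Shared: x=2 y=2. PCs: A@1 B@0 C@1
Step 3: thread C executes C2 (x = y). Shared: x=2 y=2. PCs: A@1 B@0 C@2
Step 4: thread C executes C3 (x = x + 1). Shared: x=3 y=2. PCs: A@1 B@0 C@3
Step 5: thread A executes A2 (x = x * 2). Shared: x=6 y=2. PCs: A@2 B@0 C@3
Step 6: thread A executes A3 (x = 8). Shared: x=8 y=2. PCs: A@3 B@0 C@3
Step 7: thread C executes C4 (y = 9). Shared: x=8 y=9. PCs: A@3 B@0 C@4
Step 8: thread A executes A4 (x = x + 4). Shared: x=12 y=9. PCs: A@4 B@0 C@4
Step 9: thread B executes B1 (y = y + 4). Shared: x=12 y=13. PCs: A@4 B@1 C@4

Answer: x=12 y=13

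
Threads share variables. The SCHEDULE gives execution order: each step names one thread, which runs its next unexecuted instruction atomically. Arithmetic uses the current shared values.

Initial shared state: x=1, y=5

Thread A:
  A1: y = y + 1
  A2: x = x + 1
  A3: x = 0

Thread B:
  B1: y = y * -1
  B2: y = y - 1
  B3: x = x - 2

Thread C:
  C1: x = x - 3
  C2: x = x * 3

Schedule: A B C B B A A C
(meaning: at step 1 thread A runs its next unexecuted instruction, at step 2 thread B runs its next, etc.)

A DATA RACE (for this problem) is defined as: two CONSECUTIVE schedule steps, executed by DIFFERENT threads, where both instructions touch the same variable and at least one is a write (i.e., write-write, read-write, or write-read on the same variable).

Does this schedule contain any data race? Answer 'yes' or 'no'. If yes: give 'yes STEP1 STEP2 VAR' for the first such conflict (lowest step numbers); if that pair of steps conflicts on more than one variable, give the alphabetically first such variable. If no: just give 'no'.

Steps 1,2: A(y = y + 1) vs B(y = y * -1). RACE on y (W-W).
Steps 2,3: B(r=y,w=y) vs C(r=x,w=x). No conflict.
Steps 3,4: C(r=x,w=x) vs B(r=y,w=y). No conflict.
Steps 4,5: same thread (B). No race.
Steps 5,6: B(x = x - 2) vs A(x = x + 1). RACE on x (W-W).
Steps 6,7: same thread (A). No race.
Steps 7,8: A(x = 0) vs C(x = x * 3). RACE on x (W-W).
First conflict at steps 1,2.

Answer: yes 1 2 y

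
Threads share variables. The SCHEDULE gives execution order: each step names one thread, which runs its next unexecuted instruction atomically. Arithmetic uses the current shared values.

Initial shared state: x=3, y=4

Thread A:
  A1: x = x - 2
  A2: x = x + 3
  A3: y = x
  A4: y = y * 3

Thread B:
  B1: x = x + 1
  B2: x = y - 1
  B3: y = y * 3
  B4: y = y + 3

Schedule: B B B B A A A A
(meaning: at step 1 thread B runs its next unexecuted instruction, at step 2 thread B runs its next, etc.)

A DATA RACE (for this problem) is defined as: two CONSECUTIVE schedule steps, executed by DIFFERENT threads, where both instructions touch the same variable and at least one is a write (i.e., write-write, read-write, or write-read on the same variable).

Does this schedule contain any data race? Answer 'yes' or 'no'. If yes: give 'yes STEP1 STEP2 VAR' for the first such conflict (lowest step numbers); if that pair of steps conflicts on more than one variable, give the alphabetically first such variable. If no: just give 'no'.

Steps 1,2: same thread (B). No race.
Steps 2,3: same thread (B). No race.
Steps 3,4: same thread (B). No race.
Steps 4,5: B(r=y,w=y) vs A(r=x,w=x). No conflict.
Steps 5,6: same thread (A). No race.
Steps 6,7: same thread (A). No race.
Steps 7,8: same thread (A). No race.

Answer: no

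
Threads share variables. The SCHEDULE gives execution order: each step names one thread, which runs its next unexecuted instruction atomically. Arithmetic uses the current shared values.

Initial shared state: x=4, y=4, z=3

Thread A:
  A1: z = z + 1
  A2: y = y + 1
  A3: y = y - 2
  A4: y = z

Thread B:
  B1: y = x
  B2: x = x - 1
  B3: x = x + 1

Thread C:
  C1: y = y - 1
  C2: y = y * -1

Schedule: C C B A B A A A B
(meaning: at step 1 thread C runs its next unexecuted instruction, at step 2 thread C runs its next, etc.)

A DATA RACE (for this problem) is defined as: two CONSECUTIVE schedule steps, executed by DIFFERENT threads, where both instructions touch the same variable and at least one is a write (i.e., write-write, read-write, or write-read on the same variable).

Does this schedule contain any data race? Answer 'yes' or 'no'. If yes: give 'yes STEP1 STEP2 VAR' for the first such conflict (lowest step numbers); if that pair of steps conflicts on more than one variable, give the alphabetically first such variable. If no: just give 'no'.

Steps 1,2: same thread (C). No race.
Steps 2,3: C(y = y * -1) vs B(y = x). RACE on y (W-W).
Steps 3,4: B(r=x,w=y) vs A(r=z,w=z). No conflict.
Steps 4,5: A(r=z,w=z) vs B(r=x,w=x). No conflict.
Steps 5,6: B(r=x,w=x) vs A(r=y,w=y). No conflict.
Steps 6,7: same thread (A). No race.
Steps 7,8: same thread (A). No race.
Steps 8,9: A(r=z,w=y) vs B(r=x,w=x). No conflict.
First conflict at steps 2,3.

Answer: yes 2 3 y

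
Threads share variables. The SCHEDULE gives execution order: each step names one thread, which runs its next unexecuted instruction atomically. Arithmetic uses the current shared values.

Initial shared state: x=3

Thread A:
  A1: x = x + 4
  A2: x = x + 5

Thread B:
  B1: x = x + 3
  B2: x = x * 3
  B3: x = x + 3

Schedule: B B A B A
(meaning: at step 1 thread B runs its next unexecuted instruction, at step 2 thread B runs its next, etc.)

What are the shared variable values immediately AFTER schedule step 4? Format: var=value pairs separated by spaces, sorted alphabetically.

Answer: x=25

Derivation:
Step 1: thread B executes B1 (x = x + 3). Shared: x=6. PCs: A@0 B@1
Step 2: thread B executes B2 (x = x * 3). Shared: x=18. PCs: A@0 B@2
Step 3: thread A executes A1 (x = x + 4). Shared: x=22. PCs: A@1 B@2
Step 4: thread B executes B3 (x = x + 3). Shared: x=25. PCs: A@1 B@3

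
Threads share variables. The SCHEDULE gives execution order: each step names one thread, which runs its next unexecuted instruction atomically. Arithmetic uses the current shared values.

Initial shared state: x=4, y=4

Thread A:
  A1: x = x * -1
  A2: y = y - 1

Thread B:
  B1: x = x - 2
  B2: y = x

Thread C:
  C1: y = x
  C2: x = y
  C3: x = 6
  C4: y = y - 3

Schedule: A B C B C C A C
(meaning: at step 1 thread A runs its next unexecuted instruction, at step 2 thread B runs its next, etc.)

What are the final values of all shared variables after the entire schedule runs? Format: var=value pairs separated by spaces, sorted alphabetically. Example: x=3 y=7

Answer: x=6 y=-10

Derivation:
Step 1: thread A executes A1 (x = x * -1). Shared: x=-4 y=4. PCs: A@1 B@0 C@0
Step 2: thread B executes B1 (x = x - 2). Shared: x=-6 y=4. PCs: A@1 B@1 C@0
Step 3: thread C executes C1 (y = x). Shared: x=-6 y=-6. PCs: A@1 B@1 C@1
Step 4: thread B executes B2 (y = x). Shared: x=-6 y=-6. PCs: A@1 B@2 C@1
Step 5: thread C executes C2 (x = y). Shared: x=-6 y=-6. PCs: A@1 B@2 C@2
Step 6: thread C executes C3 (x = 6). Shared: x=6 y=-6. PCs: A@1 B@2 C@3
Step 7: thread A executes A2 (y = y - 1). Shared: x=6 y=-7. PCs: A@2 B@2 C@3
Step 8: thread C executes C4 (y = y - 3). Shared: x=6 y=-10. PCs: A@2 B@2 C@4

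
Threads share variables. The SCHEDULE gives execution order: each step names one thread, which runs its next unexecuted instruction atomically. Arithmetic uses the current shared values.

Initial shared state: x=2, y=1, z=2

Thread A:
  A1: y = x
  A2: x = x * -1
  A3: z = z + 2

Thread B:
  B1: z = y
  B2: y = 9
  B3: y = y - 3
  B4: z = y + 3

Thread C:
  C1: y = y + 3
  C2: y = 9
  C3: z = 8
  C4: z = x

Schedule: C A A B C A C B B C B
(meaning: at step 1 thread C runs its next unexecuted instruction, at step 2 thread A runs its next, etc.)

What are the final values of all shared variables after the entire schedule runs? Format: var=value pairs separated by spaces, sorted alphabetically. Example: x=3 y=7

Answer: x=-2 y=6 z=9

Derivation:
Step 1: thread C executes C1 (y = y + 3). Shared: x=2 y=4 z=2. PCs: A@0 B@0 C@1
Step 2: thread A executes A1 (y = x). Shared: x=2 y=2 z=2. PCs: A@1 B@0 C@1
Step 3: thread A executes A2 (x = x * -1). Shared: x=-2 y=2 z=2. PCs: A@2 B@0 C@1
Step 4: thread B executes B1 (z = y). Shared: x=-2 y=2 z=2. PCs: A@2 B@1 C@1
Step 5: thread C executes C2 (y = 9). Shared: x=-2 y=9 z=2. PCs: A@2 B@1 C@2
Step 6: thread A executes A3 (z = z + 2). Shared: x=-2 y=9 z=4. PCs: A@3 B@1 C@2
Step 7: thread C executes C3 (z = 8). Shared: x=-2 y=9 z=8. PCs: A@3 B@1 C@3
Step 8: thread B executes B2 (y = 9). Shared: x=-2 y=9 z=8. PCs: A@3 B@2 C@3
Step 9: thread B executes B3 (y = y - 3). Shared: x=-2 y=6 z=8. PCs: A@3 B@3 C@3
Step 10: thread C executes C4 (z = x). Shared: x=-2 y=6 z=-2. PCs: A@3 B@3 C@4
Step 11: thread B executes B4 (z = y + 3). Shared: x=-2 y=6 z=9. PCs: A@3 B@4 C@4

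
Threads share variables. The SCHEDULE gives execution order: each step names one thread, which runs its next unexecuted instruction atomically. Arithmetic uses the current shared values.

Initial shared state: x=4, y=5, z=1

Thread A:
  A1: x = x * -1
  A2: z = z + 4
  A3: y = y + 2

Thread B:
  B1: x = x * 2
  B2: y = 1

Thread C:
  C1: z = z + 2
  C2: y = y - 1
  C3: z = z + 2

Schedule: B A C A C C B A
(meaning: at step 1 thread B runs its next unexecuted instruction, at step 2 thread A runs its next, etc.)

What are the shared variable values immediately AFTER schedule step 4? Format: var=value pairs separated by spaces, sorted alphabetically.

Answer: x=-8 y=5 z=7

Derivation:
Step 1: thread B executes B1 (x = x * 2). Shared: x=8 y=5 z=1. PCs: A@0 B@1 C@0
Step 2: thread A executes A1 (x = x * -1). Shared: x=-8 y=5 z=1. PCs: A@1 B@1 C@0
Step 3: thread C executes C1 (z = z + 2). Shared: x=-8 y=5 z=3. PCs: A@1 B@1 C@1
Step 4: thread A executes A2 (z = z + 4). Shared: x=-8 y=5 z=7. PCs: A@2 B@1 C@1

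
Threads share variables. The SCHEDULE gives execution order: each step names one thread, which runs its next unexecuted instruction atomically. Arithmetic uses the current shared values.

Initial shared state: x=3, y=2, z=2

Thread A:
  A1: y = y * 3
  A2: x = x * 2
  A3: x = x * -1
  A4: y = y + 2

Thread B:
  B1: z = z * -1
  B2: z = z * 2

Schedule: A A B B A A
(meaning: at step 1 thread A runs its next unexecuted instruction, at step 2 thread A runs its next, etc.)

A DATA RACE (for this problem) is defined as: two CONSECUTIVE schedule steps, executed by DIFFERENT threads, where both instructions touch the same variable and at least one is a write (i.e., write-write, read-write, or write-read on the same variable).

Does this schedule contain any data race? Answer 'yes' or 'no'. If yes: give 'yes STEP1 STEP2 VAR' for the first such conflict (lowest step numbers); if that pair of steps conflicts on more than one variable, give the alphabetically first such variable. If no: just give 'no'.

Steps 1,2: same thread (A). No race.
Steps 2,3: A(r=x,w=x) vs B(r=z,w=z). No conflict.
Steps 3,4: same thread (B). No race.
Steps 4,5: B(r=z,w=z) vs A(r=x,w=x). No conflict.
Steps 5,6: same thread (A). No race.

Answer: no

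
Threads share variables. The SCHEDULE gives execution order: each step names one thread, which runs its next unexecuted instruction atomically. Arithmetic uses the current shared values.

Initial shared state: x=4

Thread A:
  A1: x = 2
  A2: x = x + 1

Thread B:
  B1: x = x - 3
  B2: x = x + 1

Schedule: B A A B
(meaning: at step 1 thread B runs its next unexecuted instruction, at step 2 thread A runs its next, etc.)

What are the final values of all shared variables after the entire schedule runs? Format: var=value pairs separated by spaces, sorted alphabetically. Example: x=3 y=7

Step 1: thread B executes B1 (x = x - 3). Shared: x=1. PCs: A@0 B@1
Step 2: thread A executes A1 (x = 2). Shared: x=2. PCs: A@1 B@1
Step 3: thread A executes A2 (x = x + 1). Shared: x=3. PCs: A@2 B@1
Step 4: thread B executes B2 (x = x + 1). Shared: x=4. PCs: A@2 B@2

Answer: x=4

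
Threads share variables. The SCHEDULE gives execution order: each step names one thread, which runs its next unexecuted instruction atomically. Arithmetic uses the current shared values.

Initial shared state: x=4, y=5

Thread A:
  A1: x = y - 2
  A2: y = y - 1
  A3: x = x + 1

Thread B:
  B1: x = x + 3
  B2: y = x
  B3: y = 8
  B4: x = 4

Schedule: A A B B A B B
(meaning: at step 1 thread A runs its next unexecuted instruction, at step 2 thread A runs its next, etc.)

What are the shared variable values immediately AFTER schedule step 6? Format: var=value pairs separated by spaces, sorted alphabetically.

Answer: x=7 y=8

Derivation:
Step 1: thread A executes A1 (x = y - 2). Shared: x=3 y=5. PCs: A@1 B@0
Step 2: thread A executes A2 (y = y - 1). Shared: x=3 y=4. PCs: A@2 B@0
Step 3: thread B executes B1 (x = x + 3). Shared: x=6 y=4. PCs: A@2 B@1
Step 4: thread B executes B2 (y = x). Shared: x=6 y=6. PCs: A@2 B@2
Step 5: thread A executes A3 (x = x + 1). Shared: x=7 y=6. PCs: A@3 B@2
Step 6: thread B executes B3 (y = 8). Shared: x=7 y=8. PCs: A@3 B@3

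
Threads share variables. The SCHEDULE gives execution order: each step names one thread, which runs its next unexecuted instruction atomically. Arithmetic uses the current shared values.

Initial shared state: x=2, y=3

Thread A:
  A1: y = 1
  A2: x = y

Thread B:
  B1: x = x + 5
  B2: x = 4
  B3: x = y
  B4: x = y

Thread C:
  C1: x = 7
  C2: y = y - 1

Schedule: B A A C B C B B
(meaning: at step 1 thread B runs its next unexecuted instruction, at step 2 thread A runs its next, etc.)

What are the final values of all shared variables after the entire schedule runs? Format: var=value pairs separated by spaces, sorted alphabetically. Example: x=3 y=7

Step 1: thread B executes B1 (x = x + 5). Shared: x=7 y=3. PCs: A@0 B@1 C@0
Step 2: thread A executes A1 (y = 1). Shared: x=7 y=1. PCs: A@1 B@1 C@0
Step 3: thread A executes A2 (x = y). Shared: x=1 y=1. PCs: A@2 B@1 C@0
Step 4: thread C executes C1 (x = 7). Shared: x=7 y=1. PCs: A@2 B@1 C@1
Step 5: thread B executes B2 (x = 4). Shared: x=4 y=1. PCs: A@2 B@2 C@1
Step 6: thread C executes C2 (y = y - 1). Shared: x=4 y=0. PCs: A@2 B@2 C@2
Step 7: thread B executes B3 (x = y). Shared: x=0 y=0. PCs: A@2 B@3 C@2
Step 8: thread B executes B4 (x = y). Shared: x=0 y=0. PCs: A@2 B@4 C@2

Answer: x=0 y=0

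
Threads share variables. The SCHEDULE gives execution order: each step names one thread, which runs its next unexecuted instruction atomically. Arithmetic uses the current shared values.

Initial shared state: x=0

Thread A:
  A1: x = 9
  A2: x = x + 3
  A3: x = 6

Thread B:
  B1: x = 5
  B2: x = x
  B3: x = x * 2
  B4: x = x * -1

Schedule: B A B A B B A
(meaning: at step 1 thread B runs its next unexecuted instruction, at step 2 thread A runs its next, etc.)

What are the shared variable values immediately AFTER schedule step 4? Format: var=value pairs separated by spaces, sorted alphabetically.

Step 1: thread B executes B1 (x = 5). Shared: x=5. PCs: A@0 B@1
Step 2: thread A executes A1 (x = 9). Shared: x=9. PCs: A@1 B@1
Step 3: thread B executes B2 (x = x). Shared: x=9. PCs: A@1 B@2
Step 4: thread A executes A2 (x = x + 3). Shared: x=12. PCs: A@2 B@2

Answer: x=12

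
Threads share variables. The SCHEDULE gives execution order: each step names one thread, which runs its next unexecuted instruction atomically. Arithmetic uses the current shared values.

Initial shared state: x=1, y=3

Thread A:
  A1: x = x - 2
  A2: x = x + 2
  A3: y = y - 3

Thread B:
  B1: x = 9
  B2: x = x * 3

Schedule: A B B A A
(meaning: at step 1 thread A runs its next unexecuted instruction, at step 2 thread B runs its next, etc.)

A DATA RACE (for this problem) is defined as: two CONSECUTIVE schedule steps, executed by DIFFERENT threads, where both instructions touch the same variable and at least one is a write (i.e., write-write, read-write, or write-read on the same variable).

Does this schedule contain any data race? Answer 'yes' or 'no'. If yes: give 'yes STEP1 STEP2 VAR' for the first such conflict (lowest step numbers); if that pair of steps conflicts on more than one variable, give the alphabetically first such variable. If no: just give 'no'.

Steps 1,2: A(x = x - 2) vs B(x = 9). RACE on x (W-W).
Steps 2,3: same thread (B). No race.
Steps 3,4: B(x = x * 3) vs A(x = x + 2). RACE on x (W-W).
Steps 4,5: same thread (A). No race.
First conflict at steps 1,2.

Answer: yes 1 2 x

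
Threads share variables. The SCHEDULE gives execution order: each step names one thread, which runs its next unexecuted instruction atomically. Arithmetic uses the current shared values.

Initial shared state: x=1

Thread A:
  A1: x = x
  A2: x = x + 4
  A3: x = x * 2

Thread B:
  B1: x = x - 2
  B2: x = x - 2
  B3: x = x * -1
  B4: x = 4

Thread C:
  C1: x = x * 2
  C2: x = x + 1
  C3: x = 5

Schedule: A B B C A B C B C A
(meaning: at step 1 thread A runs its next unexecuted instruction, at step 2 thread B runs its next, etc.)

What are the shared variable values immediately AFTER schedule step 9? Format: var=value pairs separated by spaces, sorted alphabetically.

Answer: x=5

Derivation:
Step 1: thread A executes A1 (x = x). Shared: x=1. PCs: A@1 B@0 C@0
Step 2: thread B executes B1 (x = x - 2). Shared: x=-1. PCs: A@1 B@1 C@0
Step 3: thread B executes B2 (x = x - 2). Shared: x=-3. PCs: A@1 B@2 C@0
Step 4: thread C executes C1 (x = x * 2). Shared: x=-6. PCs: A@1 B@2 C@1
Step 5: thread A executes A2 (x = x + 4). Shared: x=-2. PCs: A@2 B@2 C@1
Step 6: thread B executes B3 (x = x * -1). Shared: x=2. PCs: A@2 B@3 C@1
Step 7: thread C executes C2 (x = x + 1). Shared: x=3. PCs: A@2 B@3 C@2
Step 8: thread B executes B4 (x = 4). Shared: x=4. PCs: A@2 B@4 C@2
Step 9: thread C executes C3 (x = 5). Shared: x=5. PCs: A@2 B@4 C@3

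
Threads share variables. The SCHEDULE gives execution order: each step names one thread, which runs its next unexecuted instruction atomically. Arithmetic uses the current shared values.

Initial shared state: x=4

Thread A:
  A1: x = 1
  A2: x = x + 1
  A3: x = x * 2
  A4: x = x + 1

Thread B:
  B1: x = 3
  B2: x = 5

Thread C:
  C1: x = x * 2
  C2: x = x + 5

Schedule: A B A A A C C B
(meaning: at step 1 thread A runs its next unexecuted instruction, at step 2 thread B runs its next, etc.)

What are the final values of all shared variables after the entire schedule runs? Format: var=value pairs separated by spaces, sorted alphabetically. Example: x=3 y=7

Answer: x=5

Derivation:
Step 1: thread A executes A1 (x = 1). Shared: x=1. PCs: A@1 B@0 C@0
Step 2: thread B executes B1 (x = 3). Shared: x=3. PCs: A@1 B@1 C@0
Step 3: thread A executes A2 (x = x + 1). Shared: x=4. PCs: A@2 B@1 C@0
Step 4: thread A executes A3 (x = x * 2). Shared: x=8. PCs: A@3 B@1 C@0
Step 5: thread A executes A4 (x = x + 1). Shared: x=9. PCs: A@4 B@1 C@0
Step 6: thread C executes C1 (x = x * 2). Shared: x=18. PCs: A@4 B@1 C@1
Step 7: thread C executes C2 (x = x + 5). Shared: x=23. PCs: A@4 B@1 C@2
Step 8: thread B executes B2 (x = 5). Shared: x=5. PCs: A@4 B@2 C@2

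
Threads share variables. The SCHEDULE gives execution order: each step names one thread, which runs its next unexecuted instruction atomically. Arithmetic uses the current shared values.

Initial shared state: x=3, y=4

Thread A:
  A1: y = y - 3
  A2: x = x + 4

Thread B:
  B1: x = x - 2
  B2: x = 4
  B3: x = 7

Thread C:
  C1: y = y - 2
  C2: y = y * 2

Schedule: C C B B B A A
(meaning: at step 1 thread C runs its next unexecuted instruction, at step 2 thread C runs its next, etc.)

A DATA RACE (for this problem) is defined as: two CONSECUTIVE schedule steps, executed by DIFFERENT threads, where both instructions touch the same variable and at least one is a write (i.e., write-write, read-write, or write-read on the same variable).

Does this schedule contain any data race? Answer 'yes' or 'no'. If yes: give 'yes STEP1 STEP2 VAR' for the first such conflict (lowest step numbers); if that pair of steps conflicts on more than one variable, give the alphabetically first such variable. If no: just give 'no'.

Steps 1,2: same thread (C). No race.
Steps 2,3: C(r=y,w=y) vs B(r=x,w=x). No conflict.
Steps 3,4: same thread (B). No race.
Steps 4,5: same thread (B). No race.
Steps 5,6: B(r=-,w=x) vs A(r=y,w=y). No conflict.
Steps 6,7: same thread (A). No race.

Answer: no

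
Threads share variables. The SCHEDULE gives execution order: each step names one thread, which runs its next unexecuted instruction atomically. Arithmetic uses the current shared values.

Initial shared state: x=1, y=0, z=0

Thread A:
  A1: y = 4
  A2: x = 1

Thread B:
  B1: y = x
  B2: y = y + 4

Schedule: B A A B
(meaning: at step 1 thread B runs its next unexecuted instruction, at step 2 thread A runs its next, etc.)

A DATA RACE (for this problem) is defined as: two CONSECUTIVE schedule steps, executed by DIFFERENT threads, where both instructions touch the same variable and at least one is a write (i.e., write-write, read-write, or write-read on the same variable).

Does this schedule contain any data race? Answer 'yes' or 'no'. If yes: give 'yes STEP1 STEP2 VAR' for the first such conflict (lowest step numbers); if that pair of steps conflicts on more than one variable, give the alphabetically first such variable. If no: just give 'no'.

Steps 1,2: B(y = x) vs A(y = 4). RACE on y (W-W).
Steps 2,3: same thread (A). No race.
Steps 3,4: A(r=-,w=x) vs B(r=y,w=y). No conflict.
First conflict at steps 1,2.

Answer: yes 1 2 y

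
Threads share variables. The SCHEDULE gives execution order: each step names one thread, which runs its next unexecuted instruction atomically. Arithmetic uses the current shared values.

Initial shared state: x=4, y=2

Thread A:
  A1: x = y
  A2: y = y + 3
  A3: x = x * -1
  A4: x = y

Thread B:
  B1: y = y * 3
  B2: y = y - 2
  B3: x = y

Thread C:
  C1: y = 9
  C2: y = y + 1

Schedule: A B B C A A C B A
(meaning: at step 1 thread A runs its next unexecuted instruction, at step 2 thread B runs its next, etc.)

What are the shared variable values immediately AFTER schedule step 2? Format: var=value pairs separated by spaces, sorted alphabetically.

Answer: x=2 y=6

Derivation:
Step 1: thread A executes A1 (x = y). Shared: x=2 y=2. PCs: A@1 B@0 C@0
Step 2: thread B executes B1 (y = y * 3). Shared: x=2 y=6. PCs: A@1 B@1 C@0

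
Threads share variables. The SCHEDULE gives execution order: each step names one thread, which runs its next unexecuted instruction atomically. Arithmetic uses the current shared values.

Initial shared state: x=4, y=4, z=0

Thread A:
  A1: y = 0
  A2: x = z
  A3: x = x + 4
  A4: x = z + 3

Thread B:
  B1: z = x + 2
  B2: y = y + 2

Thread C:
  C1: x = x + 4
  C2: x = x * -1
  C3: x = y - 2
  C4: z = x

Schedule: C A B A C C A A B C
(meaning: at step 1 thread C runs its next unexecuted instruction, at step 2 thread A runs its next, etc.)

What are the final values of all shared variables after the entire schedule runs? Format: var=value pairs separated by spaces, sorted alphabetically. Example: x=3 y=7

Answer: x=13 y=2 z=13

Derivation:
Step 1: thread C executes C1 (x = x + 4). Shared: x=8 y=4 z=0. PCs: A@0 B@0 C@1
Step 2: thread A executes A1 (y = 0). Shared: x=8 y=0 z=0. PCs: A@1 B@0 C@1
Step 3: thread B executes B1 (z = x + 2). Shared: x=8 y=0 z=10. PCs: A@1 B@1 C@1
Step 4: thread A executes A2 (x = z). Shared: x=10 y=0 z=10. PCs: A@2 B@1 C@1
Step 5: thread C executes C2 (x = x * -1). Shared: x=-10 y=0 z=10. PCs: A@2 B@1 C@2
Step 6: thread C executes C3 (x = y - 2). Shared: x=-2 y=0 z=10. PCs: A@2 B@1 C@3
Step 7: thread A executes A3 (x = x + 4). Shared: x=2 y=0 z=10. PCs: A@3 B@1 C@3
Step 8: thread A executes A4 (x = z + 3). Shared: x=13 y=0 z=10. PCs: A@4 B@1 C@3
Step 9: thread B executes B2 (y = y + 2). Shared: x=13 y=2 z=10. PCs: A@4 B@2 C@3
Step 10: thread C executes C4 (z = x). Shared: x=13 y=2 z=13. PCs: A@4 B@2 C@4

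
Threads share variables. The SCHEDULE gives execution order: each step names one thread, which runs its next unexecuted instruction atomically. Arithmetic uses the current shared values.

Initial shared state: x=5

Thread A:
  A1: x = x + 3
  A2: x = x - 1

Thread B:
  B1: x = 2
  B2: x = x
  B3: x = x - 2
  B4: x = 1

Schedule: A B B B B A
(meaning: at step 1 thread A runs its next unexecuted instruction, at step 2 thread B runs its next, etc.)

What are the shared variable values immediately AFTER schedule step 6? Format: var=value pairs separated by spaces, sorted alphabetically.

Step 1: thread A executes A1 (x = x + 3). Shared: x=8. PCs: A@1 B@0
Step 2: thread B executes B1 (x = 2). Shared: x=2. PCs: A@1 B@1
Step 3: thread B executes B2 (x = x). Shared: x=2. PCs: A@1 B@2
Step 4: thread B executes B3 (x = x - 2). Shared: x=0. PCs: A@1 B@3
Step 5: thread B executes B4 (x = 1). Shared: x=1. PCs: A@1 B@4
Step 6: thread A executes A2 (x = x - 1). Shared: x=0. PCs: A@2 B@4

Answer: x=0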